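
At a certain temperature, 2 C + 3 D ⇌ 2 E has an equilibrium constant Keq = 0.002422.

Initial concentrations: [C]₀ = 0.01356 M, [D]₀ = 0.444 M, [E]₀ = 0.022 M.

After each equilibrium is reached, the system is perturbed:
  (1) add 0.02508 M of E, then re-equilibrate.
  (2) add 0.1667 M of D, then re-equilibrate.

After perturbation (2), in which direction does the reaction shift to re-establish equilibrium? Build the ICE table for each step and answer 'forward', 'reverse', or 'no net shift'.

Direction: forward

Q₀ = 30.07 vs Keq = 0.002422 ⇒ Q>K, reverse
Step 1:
                   C          D          E
  I          0.01356      0.444      0.022
  C          0.02143    0.03215   -0.02143
  E          0.03499     0.4762 5.6585e-04
  solve Keq expr → x = -0.01072; check Q = 0.002422
Then add 0.02508 M of E.
Step 2:
                   C          D          E
  I          0.03499     0.4762    0.02565
  C          0.02457    0.03685   -0.02457
  E          0.05956      0.513   0.001077
  solve Keq expr → x = -0.01228; check Q = 0.002422
Then add 0.1667 M of D.
Step 3:
                   C          D          E
  I          0.05956     0.6797   0.001077
  C       -5.4752e-04 -8.2128e-04 5.4752e-04
  E          0.05902     0.6789   0.001625
  solve Keq expr → x = 2.7376e-04; check Q = 0.002422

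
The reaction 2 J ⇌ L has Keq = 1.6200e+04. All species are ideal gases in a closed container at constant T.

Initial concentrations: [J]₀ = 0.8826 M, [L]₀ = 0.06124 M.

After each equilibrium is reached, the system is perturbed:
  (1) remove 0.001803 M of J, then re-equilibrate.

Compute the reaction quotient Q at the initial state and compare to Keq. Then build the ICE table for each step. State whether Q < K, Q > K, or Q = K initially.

Q₀ = 0.07862 vs Keq = 1.6200e+04 ⇒ Q<K, forward
Step 1:
                   J          L
  init        0.8826    0.06124
  Δ           -0.877     0.4385
  eq        0.005554     0.4998
  solve Keq expr → x = 0.4385; check Q = 1.6200e+04
Then remove 0.001803 M of J.
Step 2:
                   J          L
  init      0.003751     0.4998
  Δ         0.001798 -8.9900e-04
  eq        0.005549     0.4989
  solve Keq expr → x = -8.9900e-04; check Q = 1.6200e+04

Q₀ = 0.07862; Q < K (proceeds forward)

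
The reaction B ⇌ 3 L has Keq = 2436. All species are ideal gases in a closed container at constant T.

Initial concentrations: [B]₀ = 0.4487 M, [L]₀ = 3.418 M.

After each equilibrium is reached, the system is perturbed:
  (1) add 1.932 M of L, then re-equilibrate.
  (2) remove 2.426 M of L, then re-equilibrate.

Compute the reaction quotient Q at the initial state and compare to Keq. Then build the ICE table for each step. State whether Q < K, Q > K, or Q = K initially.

Q₀ = 88.99; Q < K (proceeds forward)

Q₀ = 88.99 vs Keq = 2436 ⇒ Q<K, forward
Step 1:
                   B          L
  init        0.4487      3.418
  Δ          -0.4077      1.223
  eq         0.04104      4.641
  solve Keq expr → x = 0.4077; check Q = 2436
Then add 1.932 M of L.
Step 2:
                   B          L
  init       0.04104      6.573
  Δ          0.06541    -0.1962
  eq          0.1064      6.377
  solve Keq expr → x = -0.06541; check Q = 2436
Then remove 2.426 M of L.
Step 3:
                   B          L
  init        0.1064      3.951
  Δ         -0.07646     0.2294
  eq         0.02998       4.18
  solve Keq expr → x = 0.07646; check Q = 2436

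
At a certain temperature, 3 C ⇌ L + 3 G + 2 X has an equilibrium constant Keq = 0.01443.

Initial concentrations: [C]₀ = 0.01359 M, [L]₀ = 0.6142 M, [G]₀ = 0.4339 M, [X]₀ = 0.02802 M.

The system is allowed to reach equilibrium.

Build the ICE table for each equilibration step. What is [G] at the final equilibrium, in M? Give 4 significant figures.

[G]_eq = 0.401 M

Q₀ = 15.69 vs Keq = 0.01443 ⇒ Q>K, reverse
Step 1:
                  C         L         G         X
  I         0.01359    0.6142    0.4339   0.02802
  C         0.03288  -0.01096  -0.03288  -0.02192
  E         0.04647    0.6032     0.401  0.006101
  solve Keq expr → x = -0.01096; check Q = 0.01443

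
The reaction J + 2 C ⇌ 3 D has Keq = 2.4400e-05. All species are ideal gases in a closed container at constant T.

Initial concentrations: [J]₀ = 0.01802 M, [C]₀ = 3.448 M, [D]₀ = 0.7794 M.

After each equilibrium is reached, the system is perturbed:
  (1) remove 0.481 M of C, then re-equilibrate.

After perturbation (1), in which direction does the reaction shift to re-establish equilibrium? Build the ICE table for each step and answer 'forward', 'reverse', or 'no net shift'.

Q₀ = 2.21 vs Keq = 2.4400e-05 ⇒ Q>K, reverse
Step 1:
                    J           C           D
  init        0.01802       3.448      0.7794
  Δ            0.2444      0.4887     -0.7331
  eq           0.2624       3.937      0.0463
  solve Keq expr → x = -0.2444; check Q = 2.4400e-05
Then remove 0.481 M of C.
Step 2:
                    J           C           D
  init         0.2624       3.456      0.0463
  Δ          0.001255    0.002509   -0.003764
  eq           0.2636       3.458     0.04253
  solve Keq expr → x = -0.001255; check Q = 2.4400e-05

Direction: reverse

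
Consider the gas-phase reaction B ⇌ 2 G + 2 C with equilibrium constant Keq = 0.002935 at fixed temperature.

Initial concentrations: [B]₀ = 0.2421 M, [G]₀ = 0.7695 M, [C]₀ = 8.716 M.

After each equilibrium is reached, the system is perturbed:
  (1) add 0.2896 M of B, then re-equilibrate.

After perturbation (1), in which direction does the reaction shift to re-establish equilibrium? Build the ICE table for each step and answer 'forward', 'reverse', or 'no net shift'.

Direction: forward

Q₀ = 185.8 vs Keq = 0.002935 ⇒ Q>K, reverse
Step 1:
                   B          G          C
  init        0.2421     0.7695      8.716
  Δ           0.3821    -0.7641    -0.7641
  eq          0.6242   0.005382      7.952
  solve Keq expr → x = -0.3821; check Q = 0.002935
Then add 0.2896 M of B.
Step 2:
                   B          G          C
  init        0.9138   0.005382      7.952
  Δ       -5.6357e-04   0.001127   0.001127
  eq          0.9132    0.00651      7.953
  solve Keq expr → x = 5.6357e-04; check Q = 0.002935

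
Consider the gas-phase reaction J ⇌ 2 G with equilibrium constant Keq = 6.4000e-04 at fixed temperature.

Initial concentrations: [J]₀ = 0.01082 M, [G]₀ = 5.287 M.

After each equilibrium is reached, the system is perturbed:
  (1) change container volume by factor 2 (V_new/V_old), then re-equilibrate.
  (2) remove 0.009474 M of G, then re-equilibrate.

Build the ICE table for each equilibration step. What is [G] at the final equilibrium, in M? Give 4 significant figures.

[G]_eq = 0.02893 M

Q₀ = 2583 vs Keq = 6.4000e-04 ⇒ Q>K, reverse
Step 1:
                   J          G
  Initial    0.01082      5.287
  Change       2.623     -5.246
  Equil        2.634    0.04106
  solve Keq expr → x = -2.623; check Q = 6.4000e-04
Then change container volume by factor 2 (V_new/V_old).
Step 2:
                   J          G
  Initial      1.317    0.02053
  Change   -0.004228   0.008456
  Equil        1.313    0.02898
  solve Keq expr → x = 0.004228; check Q = 6.4000e-04
Then remove 0.009474 M of G.
Step 3:
                   J          G
  Initial      1.313    0.01951
  Change   -0.004711   0.009422
  Equil        1.308    0.02893
  solve Keq expr → x = 0.004711; check Q = 6.4000e-04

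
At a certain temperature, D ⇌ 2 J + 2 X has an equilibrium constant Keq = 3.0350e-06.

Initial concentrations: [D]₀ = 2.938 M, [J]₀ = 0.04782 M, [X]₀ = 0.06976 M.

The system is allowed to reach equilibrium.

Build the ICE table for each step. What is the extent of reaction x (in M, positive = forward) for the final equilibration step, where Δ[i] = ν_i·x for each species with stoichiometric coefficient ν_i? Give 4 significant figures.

x = -0.001524 M

Q₀ = 3.7877e-06 vs Keq = 3.0350e-06 ⇒ Q>K, reverse
Step 1:
                   D          J          X
  init         2.938    0.04782    0.06976
  Δ         0.001524  -0.003048  -0.003048
  eq            2.94    0.04477    0.06671
  solve Keq expr → x = -0.001524; check Q = 3.0350e-06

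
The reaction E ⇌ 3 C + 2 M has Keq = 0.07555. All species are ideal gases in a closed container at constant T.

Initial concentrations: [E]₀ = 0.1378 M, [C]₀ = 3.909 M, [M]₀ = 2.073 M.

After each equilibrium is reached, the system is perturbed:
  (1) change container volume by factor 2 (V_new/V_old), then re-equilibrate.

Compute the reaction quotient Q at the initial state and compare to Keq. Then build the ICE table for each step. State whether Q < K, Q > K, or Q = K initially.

Q₀ = 1863 vs Keq = 0.07555 ⇒ Q>K, reverse
Step 1:
                    E           C           M
  I            0.1378       3.909       2.073
  C            0.9212      -2.763      -1.842
  E             1.059       1.146      0.2307
  solve Keq expr → x = -0.9212; check Q = 0.07555
Then change container volume by factor 2 (V_new/V_old).
Step 2:
                    E           C           M
  I            0.5295      0.5728      0.1153
  C          -0.07359      0.2208      0.1472
  E            0.4559      0.7935      0.2625
  solve Keq expr → x = 0.07359; check Q = 0.07555

Q₀ = 1863; Q > K (proceeds reverse)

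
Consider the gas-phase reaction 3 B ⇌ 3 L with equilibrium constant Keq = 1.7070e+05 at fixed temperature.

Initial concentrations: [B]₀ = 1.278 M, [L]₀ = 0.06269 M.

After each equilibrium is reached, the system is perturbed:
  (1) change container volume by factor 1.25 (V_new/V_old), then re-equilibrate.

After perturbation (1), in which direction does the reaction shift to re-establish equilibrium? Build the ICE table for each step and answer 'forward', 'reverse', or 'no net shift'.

Direction: no net shift

Q₀ = 1.1803e-04 vs Keq = 1.7070e+05 ⇒ Q<K, forward
Step 1:
                  B         L
  Initial     1.278   0.06269
  Change     -1.254     1.254
  Equil     0.02374     1.317
  solve Keq expr → x = 0.4181; check Q = 1.7070e+05
Then change container volume by factor 1.25 (V_new/V_old).
Step 2:
                  B         L
  Initial   0.01899     1.054
  Change          0         0
  Equil     0.01899     1.054
  solve Keq expr → x = 0; check Q = 1.7070e+05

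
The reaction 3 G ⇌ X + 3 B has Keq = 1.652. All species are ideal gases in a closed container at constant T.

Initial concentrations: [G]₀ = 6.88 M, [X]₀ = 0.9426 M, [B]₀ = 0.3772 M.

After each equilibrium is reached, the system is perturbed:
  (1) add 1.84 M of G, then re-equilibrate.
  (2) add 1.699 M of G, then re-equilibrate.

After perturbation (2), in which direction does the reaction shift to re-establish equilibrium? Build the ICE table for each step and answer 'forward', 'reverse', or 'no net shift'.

Q₀ = 1.5534e-04 vs Keq = 1.652 ⇒ Q<K, forward
Step 1:
                    G           X           B
  Initial        6.88      0.9426      0.3772
  Change       -3.139       1.046       3.139
  Equil         3.741       1.989       3.516
  solve Keq expr → x = 1.046; check Q = 1.652
Then add 1.84 M of G.
Step 2:
                    G           X           B
  Initial       5.581       1.989       3.516
  Change      -0.7967      0.2656      0.7967
  Equil         4.784       2.255       4.313
  solve Keq expr → x = 0.2656; check Q = 1.652
Then add 1.699 M of G.
Step 3:
                    G           X           B
  Initial       6.483       2.255       4.313
  Change      -0.7154      0.2385      0.7154
  Equil         5.768       2.493       5.028
  solve Keq expr → x = 0.2385; check Q = 1.652

Direction: forward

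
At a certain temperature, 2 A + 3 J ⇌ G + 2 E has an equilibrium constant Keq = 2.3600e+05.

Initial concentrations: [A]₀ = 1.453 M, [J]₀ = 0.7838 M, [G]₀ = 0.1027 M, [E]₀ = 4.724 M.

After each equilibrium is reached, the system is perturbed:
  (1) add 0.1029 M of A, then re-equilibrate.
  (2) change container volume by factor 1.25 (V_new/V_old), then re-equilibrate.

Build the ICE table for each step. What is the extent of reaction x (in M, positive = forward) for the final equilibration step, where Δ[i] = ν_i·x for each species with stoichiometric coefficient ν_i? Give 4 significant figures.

Q₀ = 2.254 vs Keq = 2.3600e+05 ⇒ Q<K, forward
Step 1:
                   A          J          G          E
  init         1.453     0.7838     0.1027      4.724
  Δ          -0.4989    -0.7483     0.2494     0.4989
  eq          0.9541    0.03549     0.3521      5.223
  solve Keq expr → x = 0.2494; check Q = 2.3600e+05
Then add 0.1029 M of A.
Step 2:
                   A          J          G          E
  init         1.057    0.03549     0.3521      5.223
  Δ         -0.00152   -0.00228 7.6013e-04    0.00152
  eq           1.056    0.03321     0.3529      5.224
  solve Keq expr → x = 7.6013e-04; check Q = 2.3600e+05
Then change container volume by factor 1.25 (V_new/V_old).
Step 3:
                   A          J          G          E
  init        0.8444    0.02657     0.2823       4.18
  Δ         0.002754   0.004131  -0.001377  -0.002754
  eq          0.8472     0.0307     0.2809      4.177
  solve Keq expr → x = -0.001377; check Q = 2.3600e+05

x = -0.001377 M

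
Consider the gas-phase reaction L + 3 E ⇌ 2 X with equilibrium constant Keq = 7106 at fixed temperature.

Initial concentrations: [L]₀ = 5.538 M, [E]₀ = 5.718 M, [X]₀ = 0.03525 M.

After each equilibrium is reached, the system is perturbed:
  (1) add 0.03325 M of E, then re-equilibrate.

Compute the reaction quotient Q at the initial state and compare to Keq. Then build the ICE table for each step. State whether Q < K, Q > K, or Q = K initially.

Q₀ = 1.2001e-06; Q < K (proceeds forward)

Q₀ = 1.2001e-06 vs Keq = 7106 ⇒ Q<K, forward
Step 1:
                  L         E         X
  I           5.538     5.718   0.03525
  C          -1.879    -5.636     3.757
  E           3.659   0.08209     3.793
  solve Keq expr → x = 1.879; check Q = 7106
Then add 0.03325 M of E.
Step 2:
                  L         E         X
  I           3.659    0.1153     3.793
  C        -0.01095  -0.03285    0.0219
  E           3.648   0.08249     3.814
  solve Keq expr → x = 0.01095; check Q = 7106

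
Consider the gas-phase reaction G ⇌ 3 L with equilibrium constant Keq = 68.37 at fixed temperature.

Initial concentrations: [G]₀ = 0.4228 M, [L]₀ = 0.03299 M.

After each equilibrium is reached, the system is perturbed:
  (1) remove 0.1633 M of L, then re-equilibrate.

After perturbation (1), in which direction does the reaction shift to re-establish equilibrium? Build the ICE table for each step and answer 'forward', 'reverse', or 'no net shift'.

Direction: forward

Q₀ = 8.4920e-05 vs Keq = 68.37 ⇒ Q<K, forward
Step 1:
                   G          L
  Initial     0.4228    0.03299
  Change     -0.3961      1.188
  Equil      0.02665      1.221
  solve Keq expr → x = 0.3961; check Q = 68.37
Then remove 0.1633 M of L.
Step 2:
                   G          L
  Initial    0.02665      1.058
  Change   -0.008103    0.02431
  Equil      0.01855      1.082
  solve Keq expr → x = 0.008103; check Q = 68.37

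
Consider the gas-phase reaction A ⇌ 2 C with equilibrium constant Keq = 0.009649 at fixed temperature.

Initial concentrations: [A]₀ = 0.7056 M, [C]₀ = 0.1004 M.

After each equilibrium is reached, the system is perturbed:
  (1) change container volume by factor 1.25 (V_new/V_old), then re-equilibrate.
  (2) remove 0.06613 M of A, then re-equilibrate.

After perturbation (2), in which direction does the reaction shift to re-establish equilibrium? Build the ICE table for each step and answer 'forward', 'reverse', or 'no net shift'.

Q₀ = 0.01429 vs Keq = 0.009649 ⇒ Q>K, reverse
Step 1:
                   A          C
  init        0.7056     0.1004
  Δ          0.00869   -0.01738
  eq          0.7143    0.08302
  solve Keq expr → x = -0.00869; check Q = 0.009649
Then change container volume by factor 1.25 (V_new/V_old).
Step 2:
                   A          C
  init        0.5714    0.06642
  Δ        -0.003796   0.007592
  eq          0.5676    0.07401
  solve Keq expr → x = 0.003796; check Q = 0.009649
Then remove 0.06613 M of A.
Step 3:
                   A          C
  init        0.5015    0.07401
  Δ         0.002148  -0.004296
  eq          0.5037    0.06971
  solve Keq expr → x = -0.002148; check Q = 0.009649

Direction: reverse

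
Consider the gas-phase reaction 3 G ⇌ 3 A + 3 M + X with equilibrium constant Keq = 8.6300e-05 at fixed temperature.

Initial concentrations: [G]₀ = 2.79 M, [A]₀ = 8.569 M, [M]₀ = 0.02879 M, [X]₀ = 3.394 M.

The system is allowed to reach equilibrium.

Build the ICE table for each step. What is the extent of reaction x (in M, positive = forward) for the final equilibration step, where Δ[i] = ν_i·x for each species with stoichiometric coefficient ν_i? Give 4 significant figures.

Q₀ = 0.002346 vs Keq = 8.6300e-05 ⇒ Q>K, reverse
Step 1:
                  G         A         M         X
  I            2.79     8.569   0.02879     3.394
  C         0.01912  -0.01912  -0.01912 -0.006374
  E           2.809      8.55  0.009668     3.388
  solve Keq expr → x = -0.006374; check Q = 8.6300e-05

x = -0.006374 M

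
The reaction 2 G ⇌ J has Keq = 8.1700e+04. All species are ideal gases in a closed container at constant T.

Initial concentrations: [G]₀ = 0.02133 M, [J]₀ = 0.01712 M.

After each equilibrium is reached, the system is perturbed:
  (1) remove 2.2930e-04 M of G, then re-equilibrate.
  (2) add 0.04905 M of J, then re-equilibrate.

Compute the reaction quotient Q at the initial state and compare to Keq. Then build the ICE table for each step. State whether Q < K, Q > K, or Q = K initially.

Q₀ = 37.63 vs Keq = 8.1700e+04 ⇒ Q<K, forward
Step 1:
                  G         J
  I         0.02133   0.01712
  C        -0.02075   0.01037
  E       5.8012e-04   0.02749
  solve Keq expr → x = 0.01037; check Q = 8.1700e+04
Then remove 2.2930e-04 M of G.
Step 2:
                  G         J
  I       3.5082e-04   0.02749
  C       2.2810e-04 -1.1405e-04
  E       5.7891e-04   0.02738
  solve Keq expr → x = -1.1405e-04; check Q = 8.1700e+04
Then add 0.04905 M of J.
Step 3:
                  G         J
  I       5.7891e-04   0.07643
  C       3.8708e-04 -1.9354e-04
  E       9.6599e-04   0.07624
  solve Keq expr → x = -1.9354e-04; check Q = 8.1700e+04

Q₀ = 37.63; Q < K (proceeds forward)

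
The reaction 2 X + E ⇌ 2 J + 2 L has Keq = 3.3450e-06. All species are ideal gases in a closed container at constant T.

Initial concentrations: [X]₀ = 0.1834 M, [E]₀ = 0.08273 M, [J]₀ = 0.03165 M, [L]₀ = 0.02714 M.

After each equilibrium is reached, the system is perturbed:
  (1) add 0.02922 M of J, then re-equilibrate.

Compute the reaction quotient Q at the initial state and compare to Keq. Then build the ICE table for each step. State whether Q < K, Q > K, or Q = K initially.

Q₀ = 2.6516e-04; Q > K (proceeds reverse)

Q₀ = 2.6516e-04 vs Keq = 3.3450e-06 ⇒ Q>K, reverse
Step 1:
                   X          E          J          L
  I           0.1834    0.08273    0.03165    0.02714
  C          0.01857   0.009286   -0.01857   -0.01857
  E            0.202    0.09202    0.01308   0.008568
  solve Keq expr → x = -0.009286; check Q = 3.3450e-06
Then add 0.02922 M of J.
Step 2:
                   X          E          J          L
  I            0.202    0.09202     0.0423   0.008568
  C         0.005404   0.002702  -0.005404  -0.005404
  E           0.2074    0.09472    0.03689   0.003164
  solve Keq expr → x = -0.002702; check Q = 3.3450e-06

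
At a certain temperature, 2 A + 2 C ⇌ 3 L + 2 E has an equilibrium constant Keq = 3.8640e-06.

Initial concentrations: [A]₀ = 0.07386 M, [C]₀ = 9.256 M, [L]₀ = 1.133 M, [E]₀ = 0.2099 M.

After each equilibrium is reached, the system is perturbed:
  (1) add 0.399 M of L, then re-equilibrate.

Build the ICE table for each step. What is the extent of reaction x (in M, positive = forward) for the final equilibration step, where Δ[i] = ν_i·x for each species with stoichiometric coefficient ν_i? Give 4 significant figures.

x = -0.00149 M

Q₀ = 0.1371 vs Keq = 3.8640e-06 ⇒ Q>K, reverse
Step 1:
                   A          C          L          E
  I          0.07386      9.256      1.133     0.2099
  C           0.2031     0.2031    -0.3046    -0.2031
  E           0.2769      9.459     0.8284   0.006829
  solve Keq expr → x = -0.1015; check Q = 3.8640e-06
Then add 0.399 M of L.
Step 2:
                   A          C          L          E
  I           0.2769      9.459      1.227   0.006829
  C          0.00298    0.00298   -0.00447   -0.00298
  E           0.2799      9.462      1.223    0.00385
  solve Keq expr → x = -0.00149; check Q = 3.8640e-06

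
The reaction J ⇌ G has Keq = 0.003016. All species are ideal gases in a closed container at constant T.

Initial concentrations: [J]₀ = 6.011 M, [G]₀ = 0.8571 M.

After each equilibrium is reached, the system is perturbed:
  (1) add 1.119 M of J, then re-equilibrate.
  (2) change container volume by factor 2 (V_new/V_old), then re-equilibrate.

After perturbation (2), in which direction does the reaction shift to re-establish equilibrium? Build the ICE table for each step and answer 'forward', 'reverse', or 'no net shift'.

Q₀ = 0.1426 vs Keq = 0.003016 ⇒ Q>K, reverse
Step 1:
                    J           G
  I             6.011      0.8571
  C            0.8364     -0.8364
  E             6.847     0.02065
  solve Keq expr → x = -0.8364; check Q = 0.003016
Then add 1.119 M of J.
Step 2:
                    J           G
  I             7.966     0.02065
  C         -0.003365    0.003365
  E             7.963     0.02402
  solve Keq expr → x = 0.003365; check Q = 0.003016
Then change container volume by factor 2 (V_new/V_old).
Step 3:
                    J           G
  I             3.982     0.01201
  C                 0           0
  E             3.982     0.01201
  solve Keq expr → x = 0; check Q = 0.003016

Direction: no net shift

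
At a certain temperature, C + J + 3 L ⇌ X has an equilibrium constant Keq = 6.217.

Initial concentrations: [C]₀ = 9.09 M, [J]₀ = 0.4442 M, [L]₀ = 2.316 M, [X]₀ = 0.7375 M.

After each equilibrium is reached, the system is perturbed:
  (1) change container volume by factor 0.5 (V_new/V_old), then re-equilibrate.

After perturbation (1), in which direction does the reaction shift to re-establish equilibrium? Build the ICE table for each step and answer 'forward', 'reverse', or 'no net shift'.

Q₀ = 0.0147 vs Keq = 6.217 ⇒ Q<K, forward
Step 1:
                  C         J         L         X
  Initial      9.09    0.4442     2.316    0.7375
  Change    -0.4251   -0.4251    -1.275    0.4251
  Equil       8.665   0.01914     1.041     1.163
  solve Keq expr → x = 0.4251; check Q = 6.217
Then change container volume by factor 0.5 (V_new/V_old).
Step 2:
                  C         J         L         X
  Initial     17.33   0.03828     2.082     2.325
  Change   -0.03543  -0.03543   -0.1063   0.03543
  Equil       17.29  0.002848     1.975     2.361
  solve Keq expr → x = 0.03543; check Q = 6.217

Direction: forward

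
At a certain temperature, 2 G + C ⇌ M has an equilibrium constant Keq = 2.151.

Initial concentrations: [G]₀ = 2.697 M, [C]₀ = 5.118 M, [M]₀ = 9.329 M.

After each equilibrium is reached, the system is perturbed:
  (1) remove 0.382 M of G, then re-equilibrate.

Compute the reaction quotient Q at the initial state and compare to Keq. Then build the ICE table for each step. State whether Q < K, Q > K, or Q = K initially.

Q₀ = 0.2506 vs Keq = 2.151 ⇒ Q<K, forward
Step 1:
                   G          C          M
  init         2.697      5.118      9.329
  Δ           -1.649    -0.8243     0.8243
  eq           1.048      4.294      10.15
  solve Keq expr → x = 0.8243; check Q = 2.151
Then remove 0.382 M of G.
Step 2:
                   G          C          M
  init        0.6665      4.294      10.15
  Δ           0.3522     0.1761    -0.1761
  eq           1.019       4.47      9.977
  solve Keq expr → x = -0.1761; check Q = 2.151

Q₀ = 0.2506; Q < K (proceeds forward)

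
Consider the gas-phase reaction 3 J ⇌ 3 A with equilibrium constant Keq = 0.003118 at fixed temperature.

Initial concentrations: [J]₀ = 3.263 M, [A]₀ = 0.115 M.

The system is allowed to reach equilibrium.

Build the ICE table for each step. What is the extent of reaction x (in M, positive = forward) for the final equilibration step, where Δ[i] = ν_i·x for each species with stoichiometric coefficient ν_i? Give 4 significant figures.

Q₀ = 4.3777e-05 vs Keq = 0.003118 ⇒ Q<K, forward
Step 1:
                   J          A
  Initial      3.263      0.115
  Change     -0.3156     0.3156
  Equil        2.947     0.4306
  solve Keq expr → x = 0.1052; check Q = 0.003118

x = 0.1052 M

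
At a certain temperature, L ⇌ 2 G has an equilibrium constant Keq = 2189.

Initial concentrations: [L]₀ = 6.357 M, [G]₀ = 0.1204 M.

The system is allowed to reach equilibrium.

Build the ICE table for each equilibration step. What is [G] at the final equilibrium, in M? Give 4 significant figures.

Q₀ = 0.00228 vs Keq = 2189 ⇒ Q<K, forward
Step 1:
                   L          G
  I            6.357     0.1204
  C           -6.283      12.57
  E          0.07354      12.69
  solve Keq expr → x = 6.283; check Q = 2189

[G]_eq = 12.69 M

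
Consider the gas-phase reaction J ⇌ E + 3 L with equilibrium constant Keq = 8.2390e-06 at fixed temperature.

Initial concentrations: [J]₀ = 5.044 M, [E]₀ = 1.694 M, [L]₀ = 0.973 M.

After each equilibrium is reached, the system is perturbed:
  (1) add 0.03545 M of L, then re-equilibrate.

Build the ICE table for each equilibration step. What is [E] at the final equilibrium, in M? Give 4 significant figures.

[E]_eq = 1.368 M

Q₀ = 0.3094 vs Keq = 8.2390e-06 ⇒ Q>K, reverse
Step 1:
                  J         E         L
  init        5.044     1.694     0.973
  Δ          0.3138   -0.3138   -0.9413
  eq          5.358      1.38   0.03174
  solve Keq expr → x = -0.3138; check Q = 8.2390e-06
Then add 0.03545 M of L.
Step 2:
                  J         E         L
  init        5.358      1.38   0.06719
  Δ         0.01178  -0.01178  -0.03534
  eq           5.37     1.368   0.03186
  solve Keq expr → x = -0.01178; check Q = 8.2390e-06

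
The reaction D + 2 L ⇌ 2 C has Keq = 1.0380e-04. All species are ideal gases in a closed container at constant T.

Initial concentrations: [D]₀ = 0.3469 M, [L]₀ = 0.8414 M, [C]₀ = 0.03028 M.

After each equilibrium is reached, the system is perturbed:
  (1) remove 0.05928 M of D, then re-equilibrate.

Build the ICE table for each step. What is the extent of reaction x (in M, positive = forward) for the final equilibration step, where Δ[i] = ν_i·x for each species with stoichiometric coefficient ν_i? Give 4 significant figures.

Q₀ = 0.003733 vs Keq = 1.0380e-04 ⇒ Q>K, reverse
Step 1:
                    D           L           C
  init         0.3469      0.8414     0.03028
  Δ           0.01249     0.02499    -0.02499
  eq           0.3594      0.8664    0.005292
  solve Keq expr → x = -0.01249; check Q = 1.0380e-04
Then remove 0.05928 M of D.
Step 2:
                    D           L           C
  init         0.3001      0.8664    0.005292
  Δ        2.2587e-04  4.5173e-04 -4.5173e-04
  eq           0.3003      0.8668     0.00484
  solve Keq expr → x = -2.2587e-04; check Q = 1.0380e-04

x = -2.2587e-04 M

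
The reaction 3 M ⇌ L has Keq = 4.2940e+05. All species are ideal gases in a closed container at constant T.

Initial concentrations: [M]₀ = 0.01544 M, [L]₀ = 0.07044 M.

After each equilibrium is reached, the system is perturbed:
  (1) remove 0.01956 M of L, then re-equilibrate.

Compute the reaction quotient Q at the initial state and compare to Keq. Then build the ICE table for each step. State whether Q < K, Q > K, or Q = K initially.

Q₀ = 1.9137e+04; Q < K (proceeds forward)

Q₀ = 1.9137e+04 vs Keq = 4.2940e+05 ⇒ Q<K, forward
Step 1:
                  M         L
  Initial   0.01544   0.07044
  Change  -0.009882  0.003294
  Equil    0.005558   0.07373
  solve Keq expr → x = 0.003294; check Q = 4.2940e+05
Then remove 0.01956 M of L.
Step 2:
                  M         L
  Initial  0.005558   0.05417
  Change  -5.3725e-04 1.7908e-04
  Equil    0.005021   0.05435
  solve Keq expr → x = 1.7908e-04; check Q = 4.2940e+05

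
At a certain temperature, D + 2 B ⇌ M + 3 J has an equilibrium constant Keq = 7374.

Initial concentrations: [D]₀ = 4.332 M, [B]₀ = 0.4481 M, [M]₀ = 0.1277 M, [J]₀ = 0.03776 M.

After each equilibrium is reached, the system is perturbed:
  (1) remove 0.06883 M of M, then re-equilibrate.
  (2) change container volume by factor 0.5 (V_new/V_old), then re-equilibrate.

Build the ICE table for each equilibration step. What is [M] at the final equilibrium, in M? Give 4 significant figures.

Q₀ = 7.9040e-06 vs Keq = 7374 ⇒ Q<K, forward
Step 1:
                  D         B         M         J
  init        4.332    0.4481    0.1277   0.03776
  Δ          -0.223   -0.4461     0.223    0.6691
  eq          4.109  0.002022    0.3507    0.7069
  solve Keq expr → x = 0.223; check Q = 7374
Then remove 0.06883 M of M.
Step 2:
                  D         B         M         J
  init        4.109  0.002022    0.2819    0.7069
  Δ       -1.0384e-04 -2.0768e-04 1.0384e-04 3.1151e-04
  eq          4.109  0.001814     0.282    0.7072
  solve Keq expr → x = 1.0384e-04; check Q = 7374
Then change container volume by factor 0.5 (V_new/V_old).
Step 3:
                  D         B         M         J
  init        8.218  0.003629     0.564     1.414
  Δ       7.4366e-04  0.001487 -7.4366e-04 -0.002231
  eq          8.218  0.005116    0.5633     1.412
  solve Keq expr → x = -7.4366e-04; check Q = 7374

[M]_eq = 0.5633 M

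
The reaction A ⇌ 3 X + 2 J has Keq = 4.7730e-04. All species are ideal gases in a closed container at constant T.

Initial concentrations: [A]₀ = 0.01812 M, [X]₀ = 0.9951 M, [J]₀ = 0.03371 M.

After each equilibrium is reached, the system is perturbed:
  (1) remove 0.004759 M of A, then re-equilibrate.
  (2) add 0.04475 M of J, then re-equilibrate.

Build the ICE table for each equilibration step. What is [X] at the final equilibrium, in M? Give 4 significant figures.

[X]_eq = 0.8862 M

Q₀ = 0.0618 vs Keq = 4.7730e-04 ⇒ Q>K, reverse
Step 1:
                    A           X           J
  init        0.01812      0.9951     0.03371
  Δ           0.01472    -0.04416    -0.02944
  eq          0.03284      0.9509    0.004269
  solve Keq expr → x = -0.01472; check Q = 4.7730e-04
Then remove 0.004759 M of A.
Step 2:
                    A           X           J
  init        0.02808      0.9509    0.004269
  Δ        1.5388e-04 -4.6165e-04 -3.0776e-04
  eq          0.02824      0.9505    0.003962
  solve Keq expr → x = -1.5388e-04; check Q = 4.7730e-04
Then add 0.04475 M of J.
Step 3:
                    A           X           J
  init        0.02824      0.9505     0.04871
  Δ           0.02144    -0.06431    -0.04287
  eq          0.04967      0.8862    0.005837
  solve Keq expr → x = -0.02144; check Q = 4.7730e-04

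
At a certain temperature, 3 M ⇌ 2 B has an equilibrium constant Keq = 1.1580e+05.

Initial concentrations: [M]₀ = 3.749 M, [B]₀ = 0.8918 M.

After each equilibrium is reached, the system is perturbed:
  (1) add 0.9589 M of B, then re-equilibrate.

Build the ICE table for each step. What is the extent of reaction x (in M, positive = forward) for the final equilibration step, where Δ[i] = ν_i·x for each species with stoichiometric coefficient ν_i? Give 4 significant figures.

x = -0.002779 M

Q₀ = 0.01509 vs Keq = 1.1580e+05 ⇒ Q<K, forward
Step 1:
                  M         B
  I           3.749    0.8918
  C          -3.703     2.469
  E         0.04603      3.36
  solve Keq expr → x = 1.234; check Q = 1.1580e+05
Then add 0.9589 M of B.
Step 2:
                  M         B
  I         0.04603     4.319
  C        0.008338 -0.005559
  E         0.05437     4.314
  solve Keq expr → x = -0.002779; check Q = 1.1580e+05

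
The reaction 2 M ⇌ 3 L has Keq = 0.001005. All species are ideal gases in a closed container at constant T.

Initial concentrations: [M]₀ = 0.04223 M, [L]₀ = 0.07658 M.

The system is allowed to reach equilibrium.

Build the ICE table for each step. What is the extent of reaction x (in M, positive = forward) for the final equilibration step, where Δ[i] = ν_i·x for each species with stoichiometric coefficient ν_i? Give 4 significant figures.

x = -0.01929 M

Q₀ = 0.2518 vs Keq = 0.001005 ⇒ Q>K, reverse
Step 1:
                    M           L
  I           0.04223     0.07658
  C           0.03857    -0.05786
  E            0.0808     0.01872
  solve Keq expr → x = -0.01929; check Q = 0.001005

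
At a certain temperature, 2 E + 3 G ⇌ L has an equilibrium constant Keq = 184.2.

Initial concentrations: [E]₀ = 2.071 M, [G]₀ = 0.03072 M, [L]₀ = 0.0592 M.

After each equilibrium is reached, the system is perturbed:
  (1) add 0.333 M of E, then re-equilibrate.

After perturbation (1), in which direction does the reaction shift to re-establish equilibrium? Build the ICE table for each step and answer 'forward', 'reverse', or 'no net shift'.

Direction: forward

Q₀ = 476.1 vs Keq = 184.2 ⇒ Q>K, reverse
Step 1:
                  E         G         L
  Initial     2.071   0.03072    0.0592
  Change   0.006999    0.0105   -0.0035
  Equil       2.078   0.04122    0.0557
  solve Keq expr → x = -0.0035; check Q = 184.2
Then add 0.333 M of E.
Step 2:
                  E         G         L
  Initial     2.411   0.04122    0.0557
  Change  -0.002398 -0.003598  0.001199
  Equil       2.409   0.03762    0.0569
  solve Keq expr → x = 0.001199; check Q = 184.2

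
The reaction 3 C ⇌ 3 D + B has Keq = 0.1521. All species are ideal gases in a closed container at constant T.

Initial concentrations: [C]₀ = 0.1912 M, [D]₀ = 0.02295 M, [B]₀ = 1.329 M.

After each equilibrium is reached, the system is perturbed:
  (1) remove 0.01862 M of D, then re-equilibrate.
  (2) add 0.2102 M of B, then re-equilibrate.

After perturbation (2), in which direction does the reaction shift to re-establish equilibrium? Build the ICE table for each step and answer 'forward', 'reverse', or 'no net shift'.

Direction: reverse

Q₀ = 0.002298 vs Keq = 0.1521 ⇒ Q<K, forward
Step 1:
                    C           D           B
  I            0.1912     0.02295       1.329
  C          -0.04686     0.04686     0.01562
  E            0.1443     0.06981       1.345
  solve Keq expr → x = 0.01562; check Q = 0.1521
Then remove 0.01862 M of D.
Step 2:
                    C           D           B
  I            0.1443     0.05119       1.345
  C          -0.01251     0.01251    0.004169
  E            0.1318     0.06369       1.349
  solve Keq expr → x = 0.004169; check Q = 0.1521
Then add 0.2102 M of B.
Step 3:
                    C           D           B
  I            0.1318     0.06369       1.559
  C          0.002049   -0.002049 -6.8314e-04
  E            0.1339     0.06164       1.558
  solve Keq expr → x = -6.8314e-04; check Q = 0.1521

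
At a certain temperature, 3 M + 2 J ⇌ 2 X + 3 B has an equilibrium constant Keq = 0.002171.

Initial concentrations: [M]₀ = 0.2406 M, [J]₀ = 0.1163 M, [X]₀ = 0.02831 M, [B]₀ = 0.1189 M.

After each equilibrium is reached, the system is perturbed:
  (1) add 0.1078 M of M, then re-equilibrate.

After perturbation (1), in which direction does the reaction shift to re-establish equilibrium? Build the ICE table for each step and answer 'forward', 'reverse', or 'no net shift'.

Q₀ = 0.007151 vs Keq = 0.002171 ⇒ Q>K, reverse
Step 1:
                    M           J           X           B
  Initial      0.2406      0.1163     0.02831      0.1189
  Change      0.01139    0.007594   -0.007594    -0.01139
  Equil         0.252      0.1239     0.02072      0.1075
  solve Keq expr → x = -0.003797; check Q = 0.002171
Then add 0.1078 M of M.
Step 2:
                    M           J           X           B
  Initial      0.3598      0.1239     0.02072      0.1075
  Change     -0.01052    -0.00701     0.00701     0.01052
  Equil        0.3493      0.1169     0.02773       0.118
  solve Keq expr → x = 0.003505; check Q = 0.002171

Direction: forward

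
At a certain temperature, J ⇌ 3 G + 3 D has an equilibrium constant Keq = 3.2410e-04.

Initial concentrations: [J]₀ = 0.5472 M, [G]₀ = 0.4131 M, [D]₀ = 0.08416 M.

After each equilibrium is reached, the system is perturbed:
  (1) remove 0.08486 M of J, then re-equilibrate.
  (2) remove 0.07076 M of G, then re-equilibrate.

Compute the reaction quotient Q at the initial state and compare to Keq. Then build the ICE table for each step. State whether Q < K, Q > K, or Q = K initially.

Q₀ = 7.6796e-05 vs Keq = 3.2410e-04 ⇒ Q<K, forward
Step 1:
                  J         G         D
  I          0.5472    0.4131   0.08416
  C        -0.01303   0.03909   0.03909
  E          0.5342    0.4522    0.1233
  solve Keq expr → x = 0.01303; check Q = 3.2410e-04
Then remove 0.08486 M of J.
Step 2:
                  J         G         D
  I          0.4493    0.4522    0.1233
  C        0.001785 -0.005356 -0.005356
  E          0.4511    0.4468    0.1179
  solve Keq expr → x = -0.001785; check Q = 3.2410e-04
Then remove 0.07076 M of G.
Step 3:
                  J         G         D
  I          0.4511    0.3761    0.1179
  C       -0.005317   0.01595   0.01595
  E          0.4458     0.392    0.1338
  solve Keq expr → x = 0.005317; check Q = 3.2410e-04

Q₀ = 7.6796e-05; Q < K (proceeds forward)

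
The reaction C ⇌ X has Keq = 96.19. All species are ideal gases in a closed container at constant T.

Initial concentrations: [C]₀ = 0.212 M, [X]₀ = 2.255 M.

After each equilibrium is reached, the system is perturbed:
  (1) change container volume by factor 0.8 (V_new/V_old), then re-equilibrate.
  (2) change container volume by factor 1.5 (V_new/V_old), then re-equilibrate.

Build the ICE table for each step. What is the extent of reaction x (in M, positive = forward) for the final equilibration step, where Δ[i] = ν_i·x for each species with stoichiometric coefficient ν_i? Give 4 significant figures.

Q₀ = 10.64 vs Keq = 96.19 ⇒ Q<K, forward
Step 1:
                    C           X
  I             0.212       2.255
  C           -0.1866      0.1866
  E           0.02538       2.442
  solve Keq expr → x = 0.1866; check Q = 96.19
Then change container volume by factor 0.8 (V_new/V_old).
Step 2:
                    C           X
  I           0.03173       3.052
  C                 0           0
  E           0.03173       3.052
  solve Keq expr → x = 0; check Q = 96.19
Then change container volume by factor 1.5 (V_new/V_old).
Step 3:
                    C           X
  I           0.02115       2.035
  C                 0           0
  E           0.02115       2.035
  solve Keq expr → x = 0; check Q = 96.19

x = 0 M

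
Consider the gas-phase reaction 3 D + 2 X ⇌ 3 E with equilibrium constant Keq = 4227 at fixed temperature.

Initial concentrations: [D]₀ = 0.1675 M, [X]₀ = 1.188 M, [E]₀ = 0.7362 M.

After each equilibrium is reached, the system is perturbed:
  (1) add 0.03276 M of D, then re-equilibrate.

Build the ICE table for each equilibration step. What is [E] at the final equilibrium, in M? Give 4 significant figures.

Q₀ = 60.16 vs Keq = 4227 ⇒ Q<K, forward
Step 1:
                    D           X           E
  init         0.1675       1.188      0.7362
  Δ           -0.1182    -0.07879      0.1182
  eq          0.04931       1.109      0.8544
  solve Keq expr → x = 0.0394; check Q = 4227
Then add 0.03276 M of D.
Step 2:
                    D           X           E
  init        0.08207       1.109      0.8544
  Δ          -0.03038    -0.02025     0.03038
  eq           0.0517       1.089      0.8848
  solve Keq expr → x = 0.01013; check Q = 4227

[E]_eq = 0.8848 M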